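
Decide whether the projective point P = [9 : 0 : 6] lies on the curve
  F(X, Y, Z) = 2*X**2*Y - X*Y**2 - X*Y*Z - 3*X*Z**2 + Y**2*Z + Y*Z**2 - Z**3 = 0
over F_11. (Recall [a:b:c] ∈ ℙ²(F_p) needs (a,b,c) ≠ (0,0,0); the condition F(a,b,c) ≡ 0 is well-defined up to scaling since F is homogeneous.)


F(9,0,6) ≡ 0 (mod 11); P is on the curve.

Evaluate F(9, 0, 6) term-by-term (mod 11).
  2*X**2*Y ↦ 2·81·0·1 = 0
  -X*Y**2 ↦ -1·9·0·1 = 0
  -X*Y*Z ↦ -1·9·0·6 = 0
  -3*X*Z**2 ↦ -3·9·1·36 = -972
  Y**2*Z ↦ 1·1·0·6 = 0
  Y*Z**2 ↦ 1·1·0·36 = 0
  -Z**3 ↦ -1·1·1·216 = -216
Sum: F(9, 0, 6) = (0) + (0) + (0) + (-972) + (0) + (0) + (-216) = -1188.
Reducing mod 11: -1188 ≡ 0 (mod 11).
Since F(a, b, c) ≡ 0 (mod 11), P lies on the curve.


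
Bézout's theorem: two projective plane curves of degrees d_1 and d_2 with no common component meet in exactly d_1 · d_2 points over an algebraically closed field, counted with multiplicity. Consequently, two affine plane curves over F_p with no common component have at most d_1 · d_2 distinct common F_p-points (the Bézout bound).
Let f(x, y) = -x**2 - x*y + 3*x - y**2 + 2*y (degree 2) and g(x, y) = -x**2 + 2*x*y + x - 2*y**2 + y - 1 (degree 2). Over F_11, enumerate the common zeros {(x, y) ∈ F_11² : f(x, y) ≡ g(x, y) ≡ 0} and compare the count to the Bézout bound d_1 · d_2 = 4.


Common zeros: ∅; count = 0; Bézout bound = 4.

deg(f) = 2, deg(g) = 2, so Bézout bound = 4.
Scan x ∈ F_11. For each x, list the y ∈ F_11 with f(x, y) ≡ 0 and those with g(x, y) ≡ 0 (mod 11); the common zeros in that column are the intersection.
  x = 0: f ≡ 0 at y ∈ {0, 2}; g ≡ 0 at y ∈ {8, 9}; common: ∅.
  x = 1: f ≡ 0 at y ∈ {2, 10}; g ≡ 0 at y ∈ {1, 6}; common: ∅.
  x = 2: f ≡ 0 at y ∈ ∅; g ≡ 0 at y ∈ {1, 7}; common: ∅.
  x = 3: f ≡ 0 at y ∈ {0, 10}; g ≡ 0 at y ∈ {4, 5}; common: ∅.
  x = 4: f ≡ 0 at y ∈ ∅; g ≡ 0 at y ∈ ∅; common: ∅.
  x = 5: f ≡ 0 at y ∈ ∅; g ≡ 0 at y ∈ ∅; common: ∅.
  x = 6: f ≡ 0 at y ∈ ∅; g ≡ 0 at y ∈ {4, 8}; common: ∅.
  x = 7: f ≡ 0 at y ∈ {8, 9}; g ≡ 0 at y ∈ ∅; common: ∅.
  x = 8: f ≡ 0 at y ∈ ∅; g ≡ 0 at y ∈ {5, 9}; common: ∅.
  x = 9: f ≡ 0 at y ∈ {6, 9}; g ≡ 0 at y ∈ ∅; common: ∅.
  x = 10: f ≡ 0 at y ∈ {6, 8}; g ≡ 0 at y ∈ ∅; common: ∅.
Collecting: common zeros = ∅, so the count is 0.
Comparison with the Bézout bound: 0 ≤ 4 = deg(f)·deg(g), as expected for curves with no common component (the affine F_11-count falls short of the bound because intersections may lie at infinity, over extension fields, or carry multiplicity).


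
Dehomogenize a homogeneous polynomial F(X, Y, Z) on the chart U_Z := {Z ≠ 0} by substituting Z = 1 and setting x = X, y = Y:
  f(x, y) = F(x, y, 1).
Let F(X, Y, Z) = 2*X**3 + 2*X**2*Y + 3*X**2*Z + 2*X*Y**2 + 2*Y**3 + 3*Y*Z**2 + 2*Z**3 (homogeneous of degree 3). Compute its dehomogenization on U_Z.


f(x, y) = 2*x**3 + 2*x**2*y + 3*x**2 + 2*x*y**2 + 2*y**3 + 3*y + 2

On U_Z we set Z = 1. Each monomial c·X^i·Y^j·Z^k in F becomes c·x^i·y^j·1^k = c·x^i·y^j.
Substituting Z = 1: F(X, Y, 1) = 2*x**3 + 2*x**2*y + 3*x**2 + 2*x*y**2 + 2*y**3 + 3*y + 2.
Note: deg(f) ≤ deg(F) = 3; strict inequality happens when F is divisible by Z (lost terms).


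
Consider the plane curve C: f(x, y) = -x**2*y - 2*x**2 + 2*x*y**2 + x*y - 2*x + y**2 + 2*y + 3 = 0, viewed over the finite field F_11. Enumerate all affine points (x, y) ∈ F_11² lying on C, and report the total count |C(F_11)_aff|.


Affine F_11-points: {(0, 2), (0, 7), (1, 4), (1, 10), (2, 2), (2, 9), (5, 6), (7, 5), (9, 7), (9, 10), (10, 5), (10, 6)}; count = 12.

For each of the 121 pairs (x, y) ∈ F_11², evaluate f(x, y) mod 11. Record the zeros.
  x = 0: [0↦3, 1↦6, 2↦0, 3↦7, 4↦5, 5↦5, 6↦7, 7↦0, 8↦6, 9↦3, 10↦2]  zeros at y ∈ {2, 7}
  x = 1: [0↦10, 1↦4, 2↦4, 3↦10, 4↦0, 5↦7, 6↦9, 7↦6, 8↦9, 9↦7, 10↦0]  zeros at y ∈ {4, 10}
  x = 2: [0↦2, 1↦7, 2↦0, 3↦3, 4↦5, 5↦6, 6↦6, 7↦5, 8↦3, 9↦0, 10↦7]  zeros at y ∈ {2, 9}
  x = 3: [0↦1, 1↦4, 2↦10, 3↦8, 4↦9, 5↦2, 6↦9, 7↦8, 8↦10, 9↦4, 10↦1]  zeros at y ∈ ∅
  x = 4: [0↦7, 1↦6, 2↦1, 3↦3, 4↦1, 5↦6, 6↦7, 7↦4, 8↦8, 9↦8, 10↦4]  zeros at y ∈ ∅
  x = 5: [0↦9, 1↦2, 2↦6, 3↦10, 4↦3, 5↦7, 6↦0, 7↦4, 8↦8, 9↦1, 10↦5]  zeros at y ∈ {6}
  x = 6: [0↦7, 1↦3, 2↦3, 3↦7, 4↦4, 5↦5, 6↦10, 7↦8, 8↦10, 9↦5, 10↦4]  zeros at y ∈ ∅
  x = 7: [0↦1, 1↦9, 2↦3, 3↦5, 4↦4, 5↦0, 6↦4, 7↦5, 8↦3, 9↦9, 10↦1]  zeros at y ∈ {5}
  x = 8: [0↦2, 1↦9, 2↦6, 3↦4, 4↦3, 5↦3, 6↦4, 7↦6, 8↦9, 9↦2, 10↦7]  zeros at y ∈ ∅
  x = 9: [0↦10, 1↦3, 2↦1, 3↦4, 4↦1, 5↦3, 6↦10, 7↦0, 8↦6, 9↦6, 10↦0]  zeros at y ∈ {7, 10}
  x = 10: [0↦3, 1↦2, 2↦10, 3↦5, 4↦9, 5↦0, 6↦0, 7↦9, 8↦5, 9↦10, 10↦2]  zeros at y ∈ {5, 6}
Collecting zeros: affine points = {(0, 2), (0, 7), (1, 4), (1, 10), (2, 2), (2, 9), (5, 6), (7, 5), (9, 7), (9, 10), (10, 5), (10, 6)}.
Total count |C(F_11)_aff| = 12.


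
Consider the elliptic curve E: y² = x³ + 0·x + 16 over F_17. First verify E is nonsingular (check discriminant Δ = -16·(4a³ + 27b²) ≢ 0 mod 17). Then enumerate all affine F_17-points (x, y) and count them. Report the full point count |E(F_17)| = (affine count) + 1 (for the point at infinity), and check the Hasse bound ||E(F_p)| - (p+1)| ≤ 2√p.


Affine points = {(0, 4), (0, 13), (1, 0), (3, 3), (3, 14), (7, 6), (7, 11), (8, 1), (8, 16), (10, 8), (10, 9), (11, 2), (11, 15), (15, 5), (15, 12), (16, 7), (16, 10)}; affine count = 17; |E(F_17)| = 18.

Discriminant check: Δ ∝ 4a³ + 27b² = 4·0³ + 27·16² = 4·0 + 27·256 ≡ 10 (mod 17). Nonzero ⇒ E is nonsingular.
For each x ∈ F_17, compute rhs = x³ + 0·x + 16 mod 17, then count y ∈ F_17 with y² ≡ rhs.
  x = 0: rhs = 16, matching y values: 4, 13 (2 points).
  x = 1: rhs = 0, matching y values: 0 (1 points).
  x = 2: rhs = 7, matching y values: none (0 points).
  x = 3: rhs = 9, matching y values: 3, 14 (2 points).
  x = 4: rhs = 12, matching y values: none (0 points).
  x = 5: rhs = 5, matching y values: none (0 points).
  x = 6: rhs = 11, matching y values: none (0 points).
  x = 7: rhs = 2, matching y values: 6, 11 (2 points).
  x = 8: rhs = 1, matching y values: 1, 16 (2 points).
  x = 9: rhs = 14, matching y values: none (0 points).
  x = 10: rhs = 13, matching y values: 8, 9 (2 points).
  x = 11: rhs = 4, matching y values: 2, 15 (2 points).
  x = 12: rhs = 10, matching y values: none (0 points).
  x = 13: rhs = 3, matching y values: none (0 points).
  x = 14: rhs = 6, matching y values: none (0 points).
  x = 15: rhs = 8, matching y values: 5, 12 (2 points).
  x = 16: rhs = 15, matching y values: 7, 10 (2 points).
Total affine count: 17.
Full point count |E(F_17)| = 17 + 1 = 18.
Hasse bound: |18 − (17+1)| = |0| = 0 ≤ 2√17 ≈ 8.2462 ✓.


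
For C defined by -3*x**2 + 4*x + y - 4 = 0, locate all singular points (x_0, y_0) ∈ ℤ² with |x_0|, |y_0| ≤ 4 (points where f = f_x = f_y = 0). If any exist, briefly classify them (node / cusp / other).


No singular points in the scanned grid; C is smooth there.

Compute partial derivatives:
  f_x = 4 - 6*x.
  f_y = 1.
f_y = 1 is a nonzero constant, so f_y never vanishes: no point (x, y) can satisfy f = f_x = f_y = 0. In particular no (x, y) ∈ {−4, ..., 4}² is singular; the curve is smooth.


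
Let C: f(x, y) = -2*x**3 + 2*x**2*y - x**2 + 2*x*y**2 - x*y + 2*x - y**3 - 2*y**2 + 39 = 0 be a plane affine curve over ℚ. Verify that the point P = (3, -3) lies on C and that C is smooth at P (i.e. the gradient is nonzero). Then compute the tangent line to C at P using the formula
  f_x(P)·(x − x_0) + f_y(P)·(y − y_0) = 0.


Tangent line at P: -73*x - 36*y + 111 = 0.

Step 1: f(3, -3) = 0, so P lies on C.
Step 2: partial derivatives
  f_x(x, y) = -6*x**2 + 4*x*y - 2*x + 2*y**2 - y + 2, f_y(x, y) = 2*x**2 + 4*x*y - x - 3*y**2 - 4*y.
  f_x(P) = -73, f_y(P) = -36 (gradient nonzero, so P is smooth).
Step 3: tangent line at P: -73·(x − 3) + -36·(y − -3) = 0.
Expanding: -73*x - 36*y + 111 = 0.


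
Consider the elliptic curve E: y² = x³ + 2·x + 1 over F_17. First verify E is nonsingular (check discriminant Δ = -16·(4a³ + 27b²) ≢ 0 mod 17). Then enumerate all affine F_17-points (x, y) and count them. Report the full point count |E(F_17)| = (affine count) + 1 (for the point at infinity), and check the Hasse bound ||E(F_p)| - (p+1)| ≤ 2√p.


Affine points = {(0, 1), (0, 16), (1, 2), (1, 15), (2, 8), (2, 9), (3, 0), (5, 0), (6, 5), (6, 12), (7, 1), (7, 16), (8, 6), (8, 11), (9, 0), (10, 1), (10, 16), (12, 6), (12, 11), (14, 6), (14, 11), (16, 7), (16, 10)}; affine count = 23; |E(F_17)| = 24.

Discriminant check: Δ ∝ 4a³ + 27b² = 4·2³ + 27·1² = 4·8 + 27·1 ≡ 8 (mod 17). Nonzero ⇒ E is nonsingular.
For each x ∈ F_17, compute rhs = x³ + 2·x + 1 mod 17, then count y ∈ F_17 with y² ≡ rhs.
  x = 0: rhs = 1, matching y values: 1, 16 (2 points).
  x = 1: rhs = 4, matching y values: 2, 15 (2 points).
  x = 2: rhs = 13, matching y values: 8, 9 (2 points).
  x = 3: rhs = 0, matching y values: 0 (1 points).
  x = 4: rhs = 5, matching y values: none (0 points).
  x = 5: rhs = 0, matching y values: 0 (1 points).
  x = 6: rhs = 8, matching y values: 5, 12 (2 points).
  x = 7: rhs = 1, matching y values: 1, 16 (2 points).
  x = 8: rhs = 2, matching y values: 6, 11 (2 points).
  x = 9: rhs = 0, matching y values: 0 (1 points).
  x = 10: rhs = 1, matching y values: 1, 16 (2 points).
  x = 11: rhs = 11, matching y values: none (0 points).
  x = 12: rhs = 2, matching y values: 6, 11 (2 points).
  x = 13: rhs = 14, matching y values: none (0 points).
  x = 14: rhs = 2, matching y values: 6, 11 (2 points).
  x = 15: rhs = 6, matching y values: none (0 points).
  x = 16: rhs = 15, matching y values: 7, 10 (2 points).
Total affine count: 23.
Full point count |E(F_17)| = 23 + 1 = 24.
Hasse bound: |24 − (17+1)| = |6| = 6 ≤ 2√17 ≈ 8.2462 ✓.


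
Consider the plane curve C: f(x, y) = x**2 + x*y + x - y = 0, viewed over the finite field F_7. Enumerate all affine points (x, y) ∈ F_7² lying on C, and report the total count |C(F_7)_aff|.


Affine F_7-points: {(0, 0), (2, 1), (3, 1), (4, 5), (5, 3), (6, 0)}; count = 6.

For each of the 49 pairs (x, y) ∈ F_7², evaluate f(x, y) mod 7. Record the zeros.
  x = 0: [0↦0, 1↦6, 2↦5, 3↦4, 4↦3, 5↦2, 6↦1]  zeros at y ∈ {0}
  x = 1: [0↦2, 1↦2, 2↦2, 3↦2, 4↦2, 5↦2, 6↦2]  zeros at y ∈ ∅
  x = 2: [0↦6, 1↦0, 2↦1, 3↦2, 4↦3, 5↦4, 6↦5]  zeros at y ∈ {1}
  x = 3: [0↦5, 1↦0, 2↦2, 3↦4, 4↦6, 5↦1, 6↦3]  zeros at y ∈ {1}
  x = 4: [0↦6, 1↦2, 2↦5, 3↦1, 4↦4, 5↦0, 6↦3]  zeros at y ∈ {5}
  x = 5: [0↦2, 1↦6, 2↦3, 3↦0, 4↦4, 5↦1, 6↦5]  zeros at y ∈ {3}
  x = 6: [0↦0, 1↦5, 2↦3, 3↦1, 4↦6, 5↦4, 6↦2]  zeros at y ∈ {0}
Collecting zeros: affine points = {(0, 0), (2, 1), (3, 1), (4, 5), (5, 3), (6, 0)}.
Total count |C(F_7)_aff| = 6.


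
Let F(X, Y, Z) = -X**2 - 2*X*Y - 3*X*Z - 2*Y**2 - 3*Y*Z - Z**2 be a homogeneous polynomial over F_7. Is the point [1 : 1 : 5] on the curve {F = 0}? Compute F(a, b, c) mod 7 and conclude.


F(1,1,5) ≡ 3 (mod 7); P is NOT on the curve.

Evaluate F(1, 1, 5) term-by-term (mod 7).
  -X**2 ↦ -1·1·1·1 = -1
  -2*X*Y ↦ -2·1·1·1 = -2
  -3*X*Z ↦ -3·1·1·5 = -15
  -2*Y**2 ↦ -2·1·1·1 = -2
  -3*Y*Z ↦ -3·1·1·5 = -15
  -Z**2 ↦ -1·1·1·25 = -25
Sum: F(1, 1, 5) = (-1) + (-2) + (-15) + (-2) + (-15) + (-25) = -60.
Reducing mod 7: -60 ≡ 3 (mod 7).
Since F(a, b, c) ≡ 3 ≠ 0 (mod 7), P does NOT lie on the curve.


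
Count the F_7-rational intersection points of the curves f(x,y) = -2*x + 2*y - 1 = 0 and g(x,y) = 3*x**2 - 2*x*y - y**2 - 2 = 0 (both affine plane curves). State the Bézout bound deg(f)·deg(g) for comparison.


Common zeros: {(5, 2)}; count = 1; Bézout bound = 2.

deg(f) = 1, deg(g) = 2, so Bézout bound = 2.
Scan x ∈ F_7. For each x, list the y ∈ F_7 with f(x, y) ≡ 0 and those with g(x, y) ≡ 0 (mod 7); the common zeros in that column are the intersection.
  x = 0: f ≡ 0 at y ∈ {4}; g ≡ 0 at y ∈ ∅; common: ∅.
  x = 1: f ≡ 0 at y ∈ {5}; g ≡ 0 at y ∈ {2, 3}; common: ∅.
  x = 2: f ≡ 0 at y ∈ {6}; g ≡ 0 at y ∈ {5}; common: ∅.
  x = 3: f ≡ 0 at y ∈ {0}; g ≡ 0 at y ∈ ∅; common: ∅.
  x = 4: f ≡ 0 at y ∈ {1}; g ≡ 0 at y ∈ ∅; common: ∅.
  x = 5: f ≡ 0 at y ∈ {2}; g ≡ 0 at y ∈ {2}; common: {2}.
  x = 6: f ≡ 0 at y ∈ {3}; g ≡ 0 at y ∈ {4, 5}; common: ∅.
Collecting: common zeros = {(5, 2)}, so the count is 1.
Comparison with the Bézout bound: 1 ≤ 2 = deg(f)·deg(g), as expected for curves with no common component (the affine F_7-count falls short of the bound because intersections may lie at infinity, over extension fields, or carry multiplicity).


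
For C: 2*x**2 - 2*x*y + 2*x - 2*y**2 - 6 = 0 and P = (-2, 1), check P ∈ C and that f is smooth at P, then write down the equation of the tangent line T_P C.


Tangent line at P: -8*x - 16 = 0.

Step 1: f(-2, 1) = 0, so P lies on C.
Step 2: partial derivatives
  f_x(x, y) = 4*x - 2*y + 2, f_y(x, y) = -2*x - 4*y.
  f_x(P) = -8, f_y(P) = 0 (gradient nonzero, so P is smooth).
Step 3: tangent line at P: -8·(x − -2) + 0·(y − 1) = 0.
Expanding: -8*x - 16 = 0.


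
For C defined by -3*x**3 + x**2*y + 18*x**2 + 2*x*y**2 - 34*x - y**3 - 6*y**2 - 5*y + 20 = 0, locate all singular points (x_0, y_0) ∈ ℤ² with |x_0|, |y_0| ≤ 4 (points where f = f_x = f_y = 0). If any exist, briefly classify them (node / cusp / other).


Singular points: {(2, -1)}; classification: node.

Compute partial derivatives:
  f_x = -9*x**2 + 2*x*y + 36*x + 2*y**2 - 34.
  f_y = x**2 + 4*x*y - 3*y**2 - 12*y - 5.
Scan x_0 ∈ {−4, ..., 4}. For each x_0, f_y(x_0, y) is a polynomial in y; find its integer roots y ∈ {−4, ..., 4}, then test f_x and f at those candidates.
  x = -4: f_y(-4, y) = -3*y**2 - 28*y + 11; no integer root y with |y| ≤ 4.
  x = -3: f_y(-3, y) = -3*y**2 - 24*y + 4; no integer root y with |y| ≤ 4.
  x = -2: f_y(-2, y) = -3*y**2 - 20*y - 1; no integer root y with |y| ≤ 4.
  x = -1: f_y(-1, y) = -3*y**2 - 16*y - 4; no integer root y with |y| ≤ 4.
  x = 0: f_y(0, y) = -3*y**2 - 12*y - 5; no integer root y with |y| ≤ 4.
  x = 1: f_y(1, y) = -3*y**2 - 8*y - 4; vanishes at y ∈ {-2}. (1, -2): f_x = -3 ≠ 0.
  x = 2: f_y(2, y) = -3*y**2 - 4*y - 1; vanishes at y ∈ {-1}. (2, -1): f_x = 0, f = 0 — SINGULAR.
  x = 3: f_y(3, y) = 4 - 3*y**2; no integer root y with |y| ≤ 4.
  x = 4: f_y(4, y) = -3*y**2 + 4*y + 11; no integer root y with |y| ≤ 4.
Only singular point on the grid: (2, -1).
Classify: substitute x = 2 + u, y = -1 + v and expand: f = -3*u**3 + u**2*v - u**2 + 2*u*v**2 - v**3 + v**2.
No constant or linear terms (consistent with a singular point). Quadratic part: -u**2 + v**2. Cubic part: -3*u**3 + u**2*v + 2*u*v**2 - v**3.
The quadratic part v**2 - u**2 = (v − u)(v + u) splits into two distinct linear factors, so there are two distinct tangent lines y − -1 = ±(x − 2) — this is a node (ordinary double point).
Classification: node.


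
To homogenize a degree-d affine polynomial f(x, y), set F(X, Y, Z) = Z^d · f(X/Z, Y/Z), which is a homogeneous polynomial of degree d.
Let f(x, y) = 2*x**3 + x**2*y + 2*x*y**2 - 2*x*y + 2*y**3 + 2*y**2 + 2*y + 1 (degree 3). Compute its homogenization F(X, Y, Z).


F(X, Y, Z) = 2*X**3 + X**2*Y + 2*X*Y**2 - 2*X*Y*Z + 2*Y**3 + 2*Y**2*Z + 2*Y*Z**2 + Z**3

deg(f) = 3.
Substitute x = X/Z, y = Y/Z into f, then multiply by Z^3.
  monomial 2·x^3·y^0 ↦ 2·X^3·Y^0·Z^0.
  monomial 1·x^2·y^1 ↦ 1·X^2·Y^1·Z^0.
  monomial 2·x^1·y^2 ↦ 2·X^1·Y^2·Z^0.
  monomial -2·x^1·y^1 ↦ -2·X^1·Y^1·Z^1.
  monomial 2·x^0·y^3 ↦ 2·X^0·Y^3·Z^0.
  monomial 2·x^0·y^2 ↦ 2·X^0·Y^2·Z^1.
  monomial 2·x^0·y^1 ↦ 2·X^0·Y^1·Z^2.
  monomial 1·x^0·y^0 ↦ 1·X^0·Y^0·Z^3.
Collecting: F(X, Y, Z) = 2*X**3 + X**2*Y + 2*X*Y**2 - 2*X*Y*Z + 2*Y**3 + 2*Y**2*Z + 2*Y*Z**2 + Z**3.


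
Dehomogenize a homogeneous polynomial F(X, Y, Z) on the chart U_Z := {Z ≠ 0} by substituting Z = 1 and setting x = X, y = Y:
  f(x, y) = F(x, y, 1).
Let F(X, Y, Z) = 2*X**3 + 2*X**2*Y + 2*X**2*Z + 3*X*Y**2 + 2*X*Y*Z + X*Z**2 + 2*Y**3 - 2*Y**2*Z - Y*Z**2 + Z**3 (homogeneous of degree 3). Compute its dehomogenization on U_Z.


f(x, y) = 2*x**3 + 2*x**2*y + 2*x**2 + 3*x*y**2 + 2*x*y + x + 2*y**3 - 2*y**2 - y + 1

On U_Z we set Z = 1. Each monomial c·X^i·Y^j·Z^k in F becomes c·x^i·y^j·1^k = c·x^i·y^j.
Substituting Z = 1: F(X, Y, 1) = 2*x**3 + 2*x**2*y + 2*x**2 + 3*x*y**2 + 2*x*y + x + 2*y**3 - 2*y**2 - y + 1.
Note: deg(f) ≤ deg(F) = 3; strict inequality happens when F is divisible by Z (lost terms).


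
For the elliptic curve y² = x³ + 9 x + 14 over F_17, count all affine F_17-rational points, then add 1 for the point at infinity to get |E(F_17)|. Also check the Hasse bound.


Affine points = {(3, 0), (9, 5), (9, 12), (10, 4), (10, 13), (11, 4), (11, 13), (13, 4), (13, 13), (16, 2), (16, 15)}; affine count = 11; |E(F_17)| = 12.

Discriminant check: Δ ∝ 4a³ + 27b² = 4·9³ + 27·14² = 4·729 + 27·196 ≡ 14 (mod 17). Nonzero ⇒ E is nonsingular.
For each x ∈ F_17, compute rhs = x³ + 9·x + 14 mod 17, then count y ∈ F_17 with y² ≡ rhs.
  x = 0: rhs = 14, matching y values: none (0 points).
  x = 1: rhs = 7, matching y values: none (0 points).
  x = 2: rhs = 6, matching y values: none (0 points).
  x = 3: rhs = 0, matching y values: 0 (1 points).
  x = 4: rhs = 12, matching y values: none (0 points).
  x = 5: rhs = 14, matching y values: none (0 points).
  x = 6: rhs = 12, matching y values: none (0 points).
  x = 7: rhs = 12, matching y values: none (0 points).
  x = 8: rhs = 3, matching y values: none (0 points).
  x = 9: rhs = 8, matching y values: 5, 12 (2 points).
  x = 10: rhs = 16, matching y values: 4, 13 (2 points).
  x = 11: rhs = 16, matching y values: 4, 13 (2 points).
  x = 12: rhs = 14, matching y values: none (0 points).
  x = 13: rhs = 16, matching y values: 4, 13 (2 points).
  x = 14: rhs = 11, matching y values: none (0 points).
  x = 15: rhs = 5, matching y values: none (0 points).
  x = 16: rhs = 4, matching y values: 2, 15 (2 points).
Total affine count: 11.
Full point count |E(F_17)| = 11 + 1 = 12.
Hasse bound: |12 − (17+1)| = |-6| = 6 ≤ 2√17 ≈ 8.2462 ✓.


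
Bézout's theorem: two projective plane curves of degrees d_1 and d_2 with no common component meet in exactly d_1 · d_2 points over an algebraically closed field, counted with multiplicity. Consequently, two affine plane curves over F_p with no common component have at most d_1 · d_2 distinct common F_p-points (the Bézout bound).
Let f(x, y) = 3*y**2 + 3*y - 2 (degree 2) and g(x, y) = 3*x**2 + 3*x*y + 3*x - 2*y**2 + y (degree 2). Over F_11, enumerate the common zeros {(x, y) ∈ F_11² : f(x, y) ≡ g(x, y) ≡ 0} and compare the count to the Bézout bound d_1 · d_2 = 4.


Common zeros: ∅; count = 0; Bézout bound = 4.

deg(f) = 2, deg(g) = 2, so Bézout bound = 4.
Scan x ∈ F_11. For each x, list the y ∈ F_11 with f(x, y) ≡ 0 and those with g(x, y) ≡ 0 (mod 11); the common zeros in that column are the intersection.
  x = 0: f ≡ 0 at y ∈ {5}; g ≡ 0 at y ∈ {0, 6}; common: ∅.
  x = 1: f ≡ 0 at y ∈ {5}; g ≡ 0 at y ∈ {3, 10}; common: ∅.
  x = 2: f ≡ 0 at y ∈ {5}; g ≡ 0 at y ∈ ∅; common: ∅.
  x = 3: f ≡ 0 at y ∈ {5}; g ≡ 0 at y ∈ {1, 4}; common: ∅.
  x = 4: f ≡ 0 at y ∈ {5}; g ≡ 0 at y ∈ {6}; common: ∅.
  x = 5: f ≡ 0 at y ∈ {5}; g ≡ 0 at y ∈ ∅; common: ∅.
  x = 6: f ≡ 0 at y ∈ {5}; g ≡ 0 at y ∈ {1, 3}; common: ∅.
  x = 7: f ≡ 0 at y ∈ {5}; g ≡ 0 at y ∈ ∅; common: ∅.
  x = 8: f ≡ 0 at y ∈ {5}; g ≡ 0 at y ∈ ∅; common: ∅.
  x = 9: f ≡ 0 at y ∈ {5}; g ≡ 0 at y ∈ ∅; common: ∅.
  x = 10: f ≡ 0 at y ∈ {5}; g ≡ 0 at y ∈ {0, 10}; common: ∅.
Collecting: common zeros = ∅, so the count is 0.
Comparison with the Bézout bound: 0 ≤ 4 = deg(f)·deg(g), as expected for curves with no common component (the affine F_11-count falls short of the bound because intersections may lie at infinity, over extension fields, or carry multiplicity).


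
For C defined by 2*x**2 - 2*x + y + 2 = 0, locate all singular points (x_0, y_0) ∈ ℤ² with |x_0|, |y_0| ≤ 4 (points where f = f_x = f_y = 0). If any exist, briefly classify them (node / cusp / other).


No singular points in the scanned grid; C is smooth there.

Compute partial derivatives:
  f_x = 4*x - 2.
  f_y = 1.
f_y = 1 is a nonzero constant, so f_y never vanishes: no point (x, y) can satisfy f = f_x = f_y = 0. In particular no (x, y) ∈ {−4, ..., 4}² is singular; the curve is smooth.


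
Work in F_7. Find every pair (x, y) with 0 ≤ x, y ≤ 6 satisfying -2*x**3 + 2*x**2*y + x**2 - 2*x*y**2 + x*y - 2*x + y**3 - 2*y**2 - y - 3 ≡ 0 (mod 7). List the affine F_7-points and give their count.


Affine F_7-points: {(1, 1), (2, 6), (5, 0)}; count = 3.

For each of the 49 pairs (x, y) ∈ F_7², evaluate f(x, y) mod 7. Record the zeros.
  x = 0: [0↦4, 1↦2, 2↦2, 3↦3, 4↦4, 5↦4, 6↦2]  zeros at y ∈ ∅
  x = 1: [0↦1, 1↦0, 2↦4, 3↦5, 4↦2, 5↦1, 6↦1]  zeros at y ∈ {1}
  x = 2: [0↦2, 1↦6, 2↦4, 3↦2, 4↦6, 5↦1, 6↦0]  zeros at y ∈ {6}
  x = 3: [0↦2, 1↦1, 2↦4, 3↦3, 4↦4, 5↦6, 6↦1]  zeros at y ∈ ∅
  x = 4: [0↦3, 1↦1, 2↦6, 3↦3, 4↦5, 5↦4, 6↦6]  zeros at y ∈ ∅
  x = 5: [0↦0, 1↦1, 2↦5, 3↦4, 4↦4, 5↦4, 6↦3]  zeros at y ∈ {0}
  x = 6: [0↦2, 1↦3, 2↦3, 3↦1, 4↦3, 5↦1, 6↦1]  zeros at y ∈ ∅
Collecting zeros: affine points = {(1, 1), (2, 6), (5, 0)}.
Total count |C(F_7)_aff| = 3.


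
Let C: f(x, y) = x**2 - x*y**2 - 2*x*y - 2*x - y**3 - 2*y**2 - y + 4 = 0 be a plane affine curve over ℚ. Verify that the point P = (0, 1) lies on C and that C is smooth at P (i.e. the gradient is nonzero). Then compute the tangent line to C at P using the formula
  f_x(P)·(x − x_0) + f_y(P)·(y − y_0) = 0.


Tangent line at P: -5*x - 8*y + 8 = 0.

Step 1: f(0, 1) = 0, so P lies on C.
Step 2: partial derivatives
  f_x(x, y) = 2*x - y**2 - 2*y - 2, f_y(x, y) = -2*x*y - 2*x - 3*y**2 - 4*y - 1.
  f_x(P) = -5, f_y(P) = -8 (gradient nonzero, so P is smooth).
Step 3: tangent line at P: -5·(x − 0) + -8·(y − 1) = 0.
Expanding: -5*x - 8*y + 8 = 0.


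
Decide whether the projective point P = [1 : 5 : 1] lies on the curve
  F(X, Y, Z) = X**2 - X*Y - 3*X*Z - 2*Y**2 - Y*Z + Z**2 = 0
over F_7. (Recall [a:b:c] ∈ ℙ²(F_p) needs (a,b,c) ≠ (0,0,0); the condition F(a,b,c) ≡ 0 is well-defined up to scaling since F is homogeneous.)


F(1,5,1) ≡ 2 (mod 7); P is NOT on the curve.

Evaluate F(1, 5, 1) term-by-term (mod 7).
  X**2 ↦ 1·1·1·1 = 1
  -X*Y ↦ -1·1·5·1 = -5
  -3*X*Z ↦ -3·1·1·1 = -3
  -2*Y**2 ↦ -2·1·25·1 = -50
  -Y*Z ↦ -1·1·5·1 = -5
  Z**2 ↦ 1·1·1·1 = 1
Sum: F(1, 5, 1) = (1) + (-5) + (-3) + (-50) + (-5) + (1) = -61.
Reducing mod 7: -61 ≡ 2 (mod 7).
Since F(a, b, c) ≡ 2 ≠ 0 (mod 7), P does NOT lie on the curve.


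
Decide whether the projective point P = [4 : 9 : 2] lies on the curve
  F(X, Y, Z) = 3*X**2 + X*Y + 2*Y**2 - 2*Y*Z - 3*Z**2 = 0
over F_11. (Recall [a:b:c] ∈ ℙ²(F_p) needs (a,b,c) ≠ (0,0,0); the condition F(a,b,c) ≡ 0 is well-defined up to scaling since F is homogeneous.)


F(4,9,2) ≡ 0 (mod 11); P is on the curve.

Evaluate F(4, 9, 2) term-by-term (mod 11).
  3*X**2 ↦ 3·16·1·1 = 48
  X*Y ↦ 1·4·9·1 = 36
  2*Y**2 ↦ 2·1·81·1 = 162
  -2*Y*Z ↦ -2·1·9·2 = -36
  -3*Z**2 ↦ -3·1·1·4 = -12
Sum: F(4, 9, 2) = (48) + (36) + (162) + (-36) + (-12) = 198.
Reducing mod 11: 198 ≡ 0 (mod 11).
Since F(a, b, c) ≡ 0 (mod 11), P lies on the curve.


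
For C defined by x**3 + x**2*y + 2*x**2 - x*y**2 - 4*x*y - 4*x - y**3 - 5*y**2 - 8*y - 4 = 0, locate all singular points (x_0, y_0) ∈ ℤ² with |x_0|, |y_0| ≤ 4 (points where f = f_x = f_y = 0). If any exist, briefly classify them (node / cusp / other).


Singular points: {(0, -2)}; classification: cusp.

Compute partial derivatives:
  f_x = 3*x**2 + 2*x*y + 4*x - y**2 - 4*y - 4.
  f_y = x**2 - 2*x*y - 4*x - 3*y**2 - 10*y - 8.
Scan x_0 ∈ {−4, ..., 4}. For each x_0, f_y(x_0, y) is a polynomial in y; find its integer roots y ∈ {−4, ..., 4}, then test f_x and f at those candidates.
  x = -4: f_y(-4, y) = -3*y**2 - 2*y + 24; no integer root y with |y| ≤ 4.
  x = -3: f_y(-3, y) = -3*y**2 - 4*y + 13; no integer root y with |y| ≤ 4.
  x = -2: f_y(-2, y) = -3*y**2 - 6*y + 4; no integer root y with |y| ≤ 4.
  x = -1: f_y(-1, y) = -3*y**2 - 8*y - 3; no integer root y with |y| ≤ 4.
  x = 0: f_y(0, y) = -3*y**2 - 10*y - 8; vanishes at y ∈ {-2}. (0, -2): f_x = 0, f = 0 — SINGULAR.
  x = 1: f_y(1, y) = -3*y**2 - 12*y - 11; no integer root y with |y| ≤ 4.
  x = 2: f_y(2, y) = -3*y**2 - 14*y - 12; no integer root y with |y| ≤ 4.
  x = 3: f_y(3, y) = -3*y**2 - 16*y - 11; no integer root y with |y| ≤ 4.
  x = 4: f_y(4, y) = -3*y**2 - 18*y - 8; no integer root y with |y| ≤ 4.
Only singular point on the grid: (0, -2).
Classify: substitute x = 0 + u, y = -2 + v and expand: f = u**3 + u**2*v - u*v**2 - v**3 + v**2.
No constant or linear terms (consistent with a singular point). Quadratic part: v**2. Cubic part: u**3 + u**2*v - u*v**2 - v**3.
The quadratic part v**2 is a perfect square, so there is a single (double) tangent line v = 0, i.e. y = -2. Restricting the cubic part to that line (v = 0) leaves u**3 ≠ 0, so f is not divisible by v and the branch is v² ≈ -u**3 to lowest order — this is a cusp.
Classification: cusp.


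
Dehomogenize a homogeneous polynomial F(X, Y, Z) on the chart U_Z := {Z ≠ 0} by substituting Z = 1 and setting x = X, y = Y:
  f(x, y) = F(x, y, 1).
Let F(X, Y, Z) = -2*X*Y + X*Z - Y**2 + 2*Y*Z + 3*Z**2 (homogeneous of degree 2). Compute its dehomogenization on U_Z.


f(x, y) = -2*x*y + x - y**2 + 2*y + 3

On U_Z we set Z = 1. Each monomial c·X^i·Y^j·Z^k in F becomes c·x^i·y^j·1^k = c·x^i·y^j.
Substituting Z = 1: F(X, Y, 1) = -2*x*y + x - y**2 + 2*y + 3.
Note: deg(f) ≤ deg(F) = 2; strict inequality happens when F is divisible by Z (lost terms).


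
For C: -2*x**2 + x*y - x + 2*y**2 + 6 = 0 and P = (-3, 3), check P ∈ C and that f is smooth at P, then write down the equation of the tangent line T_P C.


Tangent line at P: 14*x + 9*y + 15 = 0.

Step 1: f(-3, 3) = 0, so P lies on C.
Step 2: partial derivatives
  f_x(x, y) = -4*x + y - 1, f_y(x, y) = x + 4*y.
  f_x(P) = 14, f_y(P) = 9 (gradient nonzero, so P is smooth).
Step 3: tangent line at P: 14·(x − -3) + 9·(y − 3) = 0.
Expanding: 14*x + 9*y + 15 = 0.


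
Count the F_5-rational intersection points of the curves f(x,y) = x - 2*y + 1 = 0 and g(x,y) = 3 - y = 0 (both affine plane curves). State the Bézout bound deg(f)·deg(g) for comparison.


Common zeros: {(0, 3)}; count = 1; Bézout bound = 1.

deg(f) = 1, deg(g) = 1, so Bézout bound = 1.
Scan x ∈ F_5. For each x, list the y ∈ F_5 with f(x, y) ≡ 0 and those with g(x, y) ≡ 0 (mod 5); the common zeros in that column are the intersection.
  x = 0: f ≡ 0 at y ∈ {3}; g ≡ 0 at y ∈ {3}; common: {3}.
  x = 1: f ≡ 0 at y ∈ {1}; g ≡ 0 at y ∈ {3}; common: ∅.
  x = 2: f ≡ 0 at y ∈ {4}; g ≡ 0 at y ∈ {3}; common: ∅.
  x = 3: f ≡ 0 at y ∈ {2}; g ≡ 0 at y ∈ {3}; common: ∅.
  x = 4: f ≡ 0 at y ∈ {0}; g ≡ 0 at y ∈ {3}; common: ∅.
Collecting: common zeros = {(0, 3)}, so the count is 1.
Comparison with the Bézout bound: 1 ≤ 1 = deg(f)·deg(g), as expected for curves with no common component (the bound is attained).


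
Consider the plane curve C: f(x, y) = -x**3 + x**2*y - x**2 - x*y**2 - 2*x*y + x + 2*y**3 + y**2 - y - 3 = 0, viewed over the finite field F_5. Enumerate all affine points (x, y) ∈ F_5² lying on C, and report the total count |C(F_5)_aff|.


Affine F_5-points: {(0, 2), (2, 4)}; count = 2.

For each of the 25 pairs (x, y) ∈ F_5², evaluate f(x, y) mod 5. Record the zeros.
  x = 0: [0↦2, 1↦4, 2↦0, 3↦2, 4↦2]  zeros at y ∈ {2}
  x = 1: [0↦1, 1↦1, 2↦3, 3↦4, 4↦1]  zeros at y ∈ ∅
  x = 2: [0↦2, 1↦2, 2↦2, 3↦4, 4↦0]  zeros at y ∈ {4}
  x = 3: [0↦4, 1↦1, 2↦1, 3↦1, 4↦3]  zeros at y ∈ ∅
  x = 4: [0↦1, 1↦2, 2↦4, 3↦4, 4↦4]  zeros at y ∈ ∅
Collecting zeros: affine points = {(0, 2), (2, 4)}.
Total count |C(F_5)_aff| = 2.


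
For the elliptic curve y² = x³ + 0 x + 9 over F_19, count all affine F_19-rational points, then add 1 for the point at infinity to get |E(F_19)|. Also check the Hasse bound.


Affine points = {(0, 3), (0, 16), (2, 6), (2, 13), (3, 6), (3, 13), (4, 4), (4, 15), (5, 1), (5, 18), (6, 4), (6, 15), (9, 4), (9, 15), (14, 6), (14, 13), (16, 1), (16, 18), (17, 1), (17, 18)}; affine count = 20; |E(F_19)| = 21.

Discriminant check: Δ ∝ 4a³ + 27b² = 4·0³ + 27·9² = 4·0 + 27·81 ≡ 2 (mod 19). Nonzero ⇒ E is nonsingular.
For each x ∈ F_19, compute rhs = x³ + 0·x + 9 mod 19, then count y ∈ F_19 with y² ≡ rhs.
  x = 0: rhs = 9, matching y values: 3, 16 (2 points).
  x = 1: rhs = 10, matching y values: none (0 points).
  x = 2: rhs = 17, matching y values: 6, 13 (2 points).
  x = 3: rhs = 17, matching y values: 6, 13 (2 points).
  x = 4: rhs = 16, matching y values: 4, 15 (2 points).
  x = 5: rhs = 1, matching y values: 1, 18 (2 points).
  x = 6: rhs = 16, matching y values: 4, 15 (2 points).
  x = 7: rhs = 10, matching y values: none (0 points).
  x = 8: rhs = 8, matching y values: none (0 points).
  x = 9: rhs = 16, matching y values: 4, 15 (2 points).
  x = 10: rhs = 2, matching y values: none (0 points).
  x = 11: rhs = 10, matching y values: none (0 points).
  x = 12: rhs = 8, matching y values: none (0 points).
  x = 13: rhs = 2, matching y values: none (0 points).
  x = 14: rhs = 17, matching y values: 6, 13 (2 points).
  x = 15: rhs = 2, matching y values: none (0 points).
  x = 16: rhs = 1, matching y values: 1, 18 (2 points).
  x = 17: rhs = 1, matching y values: 1, 18 (2 points).
  x = 18: rhs = 8, matching y values: none (0 points).
Total affine count: 20.
Full point count |E(F_19)| = 20 + 1 = 21.
Hasse bound: |21 − (19+1)| = |1| = 1 ≤ 2√19 ≈ 8.7178 ✓.


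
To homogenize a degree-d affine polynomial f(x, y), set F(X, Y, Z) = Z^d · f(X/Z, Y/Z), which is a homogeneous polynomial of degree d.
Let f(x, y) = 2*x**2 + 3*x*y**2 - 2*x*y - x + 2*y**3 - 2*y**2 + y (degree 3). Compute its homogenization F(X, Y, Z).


F(X, Y, Z) = 2*X**2*Z + 3*X*Y**2 - 2*X*Y*Z - X*Z**2 + 2*Y**3 - 2*Y**2*Z + Y*Z**2

deg(f) = 3.
Substitute x = X/Z, y = Y/Z into f, then multiply by Z^3.
  monomial 2·x^2·y^0 ↦ 2·X^2·Y^0·Z^1.
  monomial 3·x^1·y^2 ↦ 3·X^1·Y^2·Z^0.
  monomial -2·x^1·y^1 ↦ -2·X^1·Y^1·Z^1.
  monomial -1·x^1·y^0 ↦ -1·X^1·Y^0·Z^2.
  monomial 2·x^0·y^3 ↦ 2·X^0·Y^3·Z^0.
  monomial -2·x^0·y^2 ↦ -2·X^0·Y^2·Z^1.
  monomial 1·x^0·y^1 ↦ 1·X^0·Y^1·Z^2.
Collecting: F(X, Y, Z) = 2*X**2*Z + 3*X*Y**2 - 2*X*Y*Z - X*Z**2 + 2*Y**3 - 2*Y**2*Z + Y*Z**2.


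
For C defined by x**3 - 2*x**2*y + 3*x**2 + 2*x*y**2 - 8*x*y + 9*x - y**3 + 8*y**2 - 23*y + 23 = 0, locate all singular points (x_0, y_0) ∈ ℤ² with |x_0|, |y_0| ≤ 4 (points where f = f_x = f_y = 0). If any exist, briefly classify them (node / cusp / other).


Singular points: {(1, 3)}; classification: cusp.

Compute partial derivatives:
  f_x = 3*x**2 - 4*x*y + 6*x + 2*y**2 - 8*y + 9.
  f_y = -2*x**2 + 4*x*y - 8*x - 3*y**2 + 16*y - 23.
Scan x_0 ∈ {−4, ..., 4}. For each x_0, f_y(x_0, y) is a polynomial in y; find its integer roots y ∈ {−4, ..., 4}, then test f_x and f at those candidates.
  x = -4: f_y(-4, y) = -3*y**2 - 23; no integer root y with |y| ≤ 4.
  x = -3: f_y(-3, y) = -3*y**2 + 4*y - 17; no integer root y with |y| ≤ 4.
  x = -2: f_y(-2, y) = -3*y**2 + 8*y - 15; no integer root y with |y| ≤ 4.
  x = -1: f_y(-1, y) = -3*y**2 + 12*y - 17; no integer root y with |y| ≤ 4.
  x = 0: f_y(0, y) = -3*y**2 + 16*y - 23; no integer root y with |y| ≤ 4.
  x = 1: f_y(1, y) = -3*y**2 + 20*y - 33; vanishes at y ∈ {3}. (1, 3): f_x = 0, f = 0 — SINGULAR.
  x = 2: f_y(2, y) = -3*y**2 + 24*y - 47; no integer root y with |y| ≤ 4.
  x = 3: f_y(3, y) = -3*y**2 + 28*y - 65; no integer root y with |y| ≤ 4.
  x = 4: f_y(4, y) = -3*y**2 + 32*y - 87; no integer root y with |y| ≤ 4.
Only singular point on the grid: (1, 3).
Classify: substitute x = 1 + u, y = 3 + v and expand: f = u**3 - 2*u**2*v + 2*u*v**2 - v**3 + v**2.
No constant or linear terms (consistent with a singular point). Quadratic part: v**2. Cubic part: u**3 - 2*u**2*v + 2*u*v**2 - v**3.
The quadratic part v**2 is a perfect square, so there is a single (double) tangent line v = 0, i.e. y = 3. Restricting the cubic part to that line (v = 0) leaves u**3 ≠ 0, so f is not divisible by v and the branch is v² ≈ -u**3 to lowest order — this is a cusp.
Classification: cusp.


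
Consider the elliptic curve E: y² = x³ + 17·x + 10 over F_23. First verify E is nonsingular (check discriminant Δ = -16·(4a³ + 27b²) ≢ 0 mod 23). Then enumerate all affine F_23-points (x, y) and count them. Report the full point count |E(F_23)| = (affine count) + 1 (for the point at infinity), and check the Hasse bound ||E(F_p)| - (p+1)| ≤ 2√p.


Affine points = {(2, 11), (2, 12), (4, 2), (4, 21), (5, 6), (5, 17), (6, 11), (6, 12), (7, 9), (7, 14), (9, 8), (9, 15), (13, 6), (13, 17), (14, 5), (14, 18), (15, 11), (15, 12), (16, 10), (16, 13), (19, 4), (19, 19), (20, 1), (20, 22)}; affine count = 24; |E(F_23)| = 25.

Discriminant check: Δ ∝ 4a³ + 27b² = 4·17³ + 27·10² = 4·4913 + 27·100 ≡ 19 (mod 23). Nonzero ⇒ E is nonsingular.
For each x ∈ F_23, compute rhs = x³ + 17·x + 10 mod 23, then count y ∈ F_23 with y² ≡ rhs.
  x = 0: rhs = 10, matching y values: none (0 points).
  x = 1: rhs = 5, matching y values: none (0 points).
  x = 2: rhs = 6, matching y values: 11, 12 (2 points).
  x = 3: rhs = 19, matching y values: none (0 points).
  x = 4: rhs = 4, matching y values: 2, 21 (2 points).
  x = 5: rhs = 13, matching y values: 6, 17 (2 points).
  x = 6: rhs = 6, matching y values: 11, 12 (2 points).
  x = 7: rhs = 12, matching y values: 9, 14 (2 points).
  x = 8: rhs = 14, matching y values: none (0 points).
  x = 9: rhs = 18, matching y values: 8, 15 (2 points).
  x = 10: rhs = 7, matching y values: none (0 points).
  x = 11: rhs = 10, matching y values: none (0 points).
  x = 12: rhs = 10, matching y values: none (0 points).
  x = 13: rhs = 13, matching y values: 6, 17 (2 points).
  x = 14: rhs = 2, matching y values: 5, 18 (2 points).
  x = 15: rhs = 6, matching y values: 11, 12 (2 points).
  x = 16: rhs = 8, matching y values: 10, 13 (2 points).
  x = 17: rhs = 14, matching y values: none (0 points).
  x = 18: rhs = 7, matching y values: none (0 points).
  x = 19: rhs = 16, matching y values: 4, 19 (2 points).
  x = 20: rhs = 1, matching y values: 1, 22 (2 points).
  x = 21: rhs = 14, matching y values: none (0 points).
  x = 22: rhs = 15, matching y values: none (0 points).
Total affine count: 24.
Full point count |E(F_23)| = 24 + 1 = 25.
Hasse bound: |25 − (23+1)| = |1| = 1 ≤ 2√23 ≈ 9.5917 ✓.


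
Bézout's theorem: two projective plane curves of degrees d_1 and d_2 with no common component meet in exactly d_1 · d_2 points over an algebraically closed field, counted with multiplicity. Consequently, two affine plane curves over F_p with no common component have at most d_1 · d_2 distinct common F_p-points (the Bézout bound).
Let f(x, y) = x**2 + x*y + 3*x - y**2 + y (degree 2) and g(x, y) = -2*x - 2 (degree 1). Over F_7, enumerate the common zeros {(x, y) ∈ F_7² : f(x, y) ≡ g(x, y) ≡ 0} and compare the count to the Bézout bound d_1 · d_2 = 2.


Common zeros: ∅; count = 0; Bézout bound = 2.

deg(f) = 2, deg(g) = 1, so Bézout bound = 2.
Scan x ∈ F_7. For each x, list the y ∈ F_7 with f(x, y) ≡ 0 and those with g(x, y) ≡ 0 (mod 7); the common zeros in that column are the intersection.
  x = 0: f ≡ 0 at y ∈ {0, 1}; g ≡ 0 at y ∈ ∅; common: ∅.
  x = 1: f ≡ 0 at y ∈ ∅; g ≡ 0 at y ∈ ∅; common: ∅.
  x = 2: f ≡ 0 at y ∈ {5}; g ≡ 0 at y ∈ ∅; common: ∅.
  x = 3: f ≡ 0 at y ∈ {1, 3}; g ≡ 0 at y ∈ ∅; common: ∅.
  x = 4: f ≡ 0 at y ∈ {0, 5}; g ≡ 0 at y ∈ ∅; common: ∅.
  x = 5: f ≡ 0 at y ∈ {3}; g ≡ 0 at y ∈ ∅; common: ∅.
  x = 6: f ≡ 0 at y ∈ ∅; g ≡ 0 at y ∈ {0, 1, 2, 3, 4, 5, 6}; common: ∅.
Collecting: common zeros = ∅, so the count is 0.
Comparison with the Bézout bound: 0 ≤ 2 = deg(f)·deg(g), as expected for curves with no common component (the affine F_7-count falls short of the bound because intersections may lie at infinity, over extension fields, or carry multiplicity).


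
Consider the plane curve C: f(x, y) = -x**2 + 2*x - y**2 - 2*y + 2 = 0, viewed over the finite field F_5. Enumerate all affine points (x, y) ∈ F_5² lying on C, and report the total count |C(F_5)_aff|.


Affine F_5-points: {(1, 1), (1, 2), (3, 4), (4, 4)}; count = 4.

For each of the 25 pairs (x, y) ∈ F_5², evaluate f(x, y) mod 5. Record the zeros.
  x = 0: [0↦2, 1↦4, 2↦4, 3↦2, 4↦3]  zeros at y ∈ ∅
  x = 1: [0↦3, 1↦0, 2↦0, 3↦3, 4↦4]  zeros at y ∈ {1, 2}
  x = 2: [0↦2, 1↦4, 2↦4, 3↦2, 4↦3]  zeros at y ∈ ∅
  x = 3: [0↦4, 1↦1, 2↦1, 3↦4, 4↦0]  zeros at y ∈ {4}
  x = 4: [0↦4, 1↦1, 2↦1, 3↦4, 4↦0]  zeros at y ∈ {4}
Collecting zeros: affine points = {(1, 1), (1, 2), (3, 4), (4, 4)}.
Total count |C(F_5)_aff| = 4.


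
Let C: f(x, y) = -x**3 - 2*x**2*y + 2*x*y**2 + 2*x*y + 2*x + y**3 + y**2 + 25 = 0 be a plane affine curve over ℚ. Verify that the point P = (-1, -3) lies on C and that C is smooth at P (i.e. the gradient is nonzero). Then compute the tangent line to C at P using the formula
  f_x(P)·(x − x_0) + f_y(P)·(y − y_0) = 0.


Tangent line at P: -x + 29*y + 86 = 0.

Step 1: f(-1, -3) = 0, so P lies on C.
Step 2: partial derivatives
  f_x(x, y) = -3*x**2 - 4*x*y + 2*y**2 + 2*y + 2, f_y(x, y) = -2*x**2 + 4*x*y + 2*x + 3*y**2 + 2*y.
  f_x(P) = -1, f_y(P) = 29 (gradient nonzero, so P is smooth).
Step 3: tangent line at P: -1·(x − -1) + 29·(y − -3) = 0.
Expanding: -x + 29*y + 86 = 0.


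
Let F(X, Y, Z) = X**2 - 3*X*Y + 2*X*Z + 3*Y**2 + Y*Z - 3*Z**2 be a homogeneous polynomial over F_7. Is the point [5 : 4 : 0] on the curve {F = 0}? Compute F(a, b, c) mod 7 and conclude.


F(5,4,0) ≡ 6 (mod 7); P is NOT on the curve.

Evaluate F(5, 4, 0) term-by-term (mod 7).
  X**2 ↦ 1·25·1·1 = 25
  -3*X*Y ↦ -3·5·4·1 = -60
  2*X*Z ↦ 2·5·1·0 = 0
  3*Y**2 ↦ 3·1·16·1 = 48
  Y*Z ↦ 1·1·4·0 = 0
  -3*Z**2 ↦ -3·1·1·0 = 0
Sum: F(5, 4, 0) = (25) + (-60) + (0) + (48) + (0) + (0) = 13.
Reducing mod 7: 13 ≡ 6 (mod 7).
Since F(a, b, c) ≡ 6 ≠ 0 (mod 7), P does NOT lie on the curve.


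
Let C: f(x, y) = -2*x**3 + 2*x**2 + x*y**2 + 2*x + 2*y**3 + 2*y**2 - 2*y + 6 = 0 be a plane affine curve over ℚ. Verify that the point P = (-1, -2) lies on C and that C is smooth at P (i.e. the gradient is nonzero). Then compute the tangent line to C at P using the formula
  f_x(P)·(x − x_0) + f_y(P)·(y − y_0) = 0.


Tangent line at P: -4*x + 18*y + 32 = 0.

Step 1: f(-1, -2) = 0, so P lies on C.
Step 2: partial derivatives
  f_x(x, y) = -6*x**2 + 4*x + y**2 + 2, f_y(x, y) = 2*x*y + 6*y**2 + 4*y - 2.
  f_x(P) = -4, f_y(P) = 18 (gradient nonzero, so P is smooth).
Step 3: tangent line at P: -4·(x − -1) + 18·(y − -2) = 0.
Expanding: -4*x + 18*y + 32 = 0.


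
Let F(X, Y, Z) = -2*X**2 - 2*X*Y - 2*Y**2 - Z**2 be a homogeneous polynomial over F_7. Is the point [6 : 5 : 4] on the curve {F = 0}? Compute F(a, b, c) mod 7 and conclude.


F(6,5,4) ≡ 5 (mod 7); P is NOT on the curve.

Evaluate F(6, 5, 4) term-by-term (mod 7).
  -2*X**2 ↦ -2·36·1·1 = -72
  -2*X*Y ↦ -2·6·5·1 = -60
  -2*Y**2 ↦ -2·1·25·1 = -50
  -Z**2 ↦ -1·1·1·16 = -16
Sum: F(6, 5, 4) = (-72) + (-60) + (-50) + (-16) = -198.
Reducing mod 7: -198 ≡ 5 (mod 7).
Since F(a, b, c) ≡ 5 ≠ 0 (mod 7), P does NOT lie on the curve.
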